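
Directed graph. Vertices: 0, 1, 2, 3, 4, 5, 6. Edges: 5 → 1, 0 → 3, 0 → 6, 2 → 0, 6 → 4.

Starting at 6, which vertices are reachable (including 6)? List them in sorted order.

4, 6

Start at 6.
Its neighbours: 4.
Nothing further is reachable.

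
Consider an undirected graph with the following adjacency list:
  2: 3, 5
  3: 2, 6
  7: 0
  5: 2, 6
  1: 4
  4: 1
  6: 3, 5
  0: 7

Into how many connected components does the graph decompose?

3

From 0: component {0, 7}.
From 1: component {1, 4}.
From 2: component {2, 3, 5, 6}.
That's 3 components.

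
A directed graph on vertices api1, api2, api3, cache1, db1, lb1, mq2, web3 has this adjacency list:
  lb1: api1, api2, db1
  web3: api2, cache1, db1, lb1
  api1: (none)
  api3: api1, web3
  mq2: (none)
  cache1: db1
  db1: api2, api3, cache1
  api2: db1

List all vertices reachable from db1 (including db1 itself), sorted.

api1, api2, api3, cache1, db1, lb1, web3

Start at db1.
Its neighbours: api2, api3, cache1.
Then their neighbours: api1, web3.
Then next layer: lb1.
Nothing further is reachable.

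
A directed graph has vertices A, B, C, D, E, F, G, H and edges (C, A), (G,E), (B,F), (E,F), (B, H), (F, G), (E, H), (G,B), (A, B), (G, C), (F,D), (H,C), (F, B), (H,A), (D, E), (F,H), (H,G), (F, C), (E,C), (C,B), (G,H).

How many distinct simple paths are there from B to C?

15

B→F→C
B→F→D→E→C
B→F→D→E→H→C
B→F→D→E→H→G→C
B→F→G→C
B→F→G→E→C
B→F→G→E→H→C
B→F→G→H→C
B→F→H→C
B→F→H→G→C
B→F→H→G→E→C
B→H→C
B→H→G→C
B→H→G→E→C
B→H→G→E→F→C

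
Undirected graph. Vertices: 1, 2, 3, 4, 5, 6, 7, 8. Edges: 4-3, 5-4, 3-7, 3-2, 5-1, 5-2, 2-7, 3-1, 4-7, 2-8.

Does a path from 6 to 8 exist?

No

6 has no edges, so nothing is reachable from it.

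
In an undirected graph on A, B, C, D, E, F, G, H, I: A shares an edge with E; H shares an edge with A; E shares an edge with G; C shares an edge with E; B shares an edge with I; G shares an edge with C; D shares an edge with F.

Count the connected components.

From A: component {A, C, E, G, H}.
From B: component {B, I}.
From D: component {D, F}.
That's 3 components.

3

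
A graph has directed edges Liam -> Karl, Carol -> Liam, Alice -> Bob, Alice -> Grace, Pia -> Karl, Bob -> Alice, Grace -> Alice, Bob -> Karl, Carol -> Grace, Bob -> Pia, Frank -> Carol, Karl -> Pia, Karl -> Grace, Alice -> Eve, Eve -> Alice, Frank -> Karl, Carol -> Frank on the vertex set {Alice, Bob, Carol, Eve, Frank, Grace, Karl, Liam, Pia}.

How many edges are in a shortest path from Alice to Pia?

2

Distance 0: Alice.
Distance 1: Bob, Eve, Grace.
Distance 2: Karl, Pia — contains Pia.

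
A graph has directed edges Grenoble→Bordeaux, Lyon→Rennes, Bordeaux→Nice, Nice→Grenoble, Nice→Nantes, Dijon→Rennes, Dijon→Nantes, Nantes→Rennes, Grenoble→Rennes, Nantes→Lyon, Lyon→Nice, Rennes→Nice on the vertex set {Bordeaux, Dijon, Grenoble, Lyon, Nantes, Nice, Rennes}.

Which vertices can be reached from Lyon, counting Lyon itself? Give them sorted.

Start at Lyon.
Its neighbours: Nice, Rennes.
Then their neighbours: Grenoble, Nantes.
Then next layer: Bordeaux.
Nothing further is reachable.

Bordeaux, Grenoble, Lyon, Nantes, Nice, Rennes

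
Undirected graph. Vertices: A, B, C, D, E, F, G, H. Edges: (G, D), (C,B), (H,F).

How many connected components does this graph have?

5

From A: component {A}.
From B: component {B, C}.
From D: component {D, G}.
From E: component {E}.
From F: component {F, H}.
That's 5 components.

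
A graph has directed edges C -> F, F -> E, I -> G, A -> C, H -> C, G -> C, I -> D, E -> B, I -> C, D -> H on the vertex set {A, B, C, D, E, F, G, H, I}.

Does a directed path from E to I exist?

No

Explore from E.
Distance 1: reach B.
The search from E is exhausted; no directed path reaches I.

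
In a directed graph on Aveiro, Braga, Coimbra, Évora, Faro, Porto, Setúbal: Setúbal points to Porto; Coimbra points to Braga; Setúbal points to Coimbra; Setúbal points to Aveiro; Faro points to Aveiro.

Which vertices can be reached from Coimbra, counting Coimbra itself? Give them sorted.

Braga, Coimbra

Start at Coimbra.
Its neighbours: Braga.
Nothing further is reachable.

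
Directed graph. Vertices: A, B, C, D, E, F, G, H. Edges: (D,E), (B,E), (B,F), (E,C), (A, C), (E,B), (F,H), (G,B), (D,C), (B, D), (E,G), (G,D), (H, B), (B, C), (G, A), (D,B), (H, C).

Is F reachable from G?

Yes

Explore from G.
Distance 1: reach A, B, D.
Distance 2: reach C, E, F.
Found F.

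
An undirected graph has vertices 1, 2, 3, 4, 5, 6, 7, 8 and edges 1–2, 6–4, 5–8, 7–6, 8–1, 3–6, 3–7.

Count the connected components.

2

From 1: component {1, 2, 5, 8}.
From 3: component {3, 4, 6, 7}.
That's 2 components.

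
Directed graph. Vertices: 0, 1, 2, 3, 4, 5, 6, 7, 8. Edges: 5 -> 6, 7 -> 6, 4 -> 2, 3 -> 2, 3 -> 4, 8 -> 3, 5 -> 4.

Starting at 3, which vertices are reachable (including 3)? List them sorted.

Start at 3.
Its neighbours: 2, 4.
Nothing further is reachable.

2, 3, 4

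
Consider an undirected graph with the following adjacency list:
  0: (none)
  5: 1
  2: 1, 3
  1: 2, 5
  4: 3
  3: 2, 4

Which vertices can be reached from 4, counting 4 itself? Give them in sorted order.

1, 2, 3, 4, 5

Start at 4.
Its neighbours: 3.
Then their neighbours: 2.
Then next layer: 1.
Then next layer: 5.
Nothing further is reachable.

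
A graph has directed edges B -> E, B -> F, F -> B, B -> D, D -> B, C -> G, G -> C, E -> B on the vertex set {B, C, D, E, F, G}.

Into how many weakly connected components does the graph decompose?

From B: component {B, D, E, F}.
From C: component {C, G}.
That's 2 components.

2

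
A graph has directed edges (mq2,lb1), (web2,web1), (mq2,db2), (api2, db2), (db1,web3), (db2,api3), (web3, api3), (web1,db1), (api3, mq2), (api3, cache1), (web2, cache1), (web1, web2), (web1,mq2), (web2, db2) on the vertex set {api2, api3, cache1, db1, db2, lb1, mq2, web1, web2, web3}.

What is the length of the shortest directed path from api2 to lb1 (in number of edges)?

Distance 0: api2.
Distance 1: db2.
Distance 2: api3.
Distance 3: cache1, mq2.
Distance 4: lb1 — contains lb1.

4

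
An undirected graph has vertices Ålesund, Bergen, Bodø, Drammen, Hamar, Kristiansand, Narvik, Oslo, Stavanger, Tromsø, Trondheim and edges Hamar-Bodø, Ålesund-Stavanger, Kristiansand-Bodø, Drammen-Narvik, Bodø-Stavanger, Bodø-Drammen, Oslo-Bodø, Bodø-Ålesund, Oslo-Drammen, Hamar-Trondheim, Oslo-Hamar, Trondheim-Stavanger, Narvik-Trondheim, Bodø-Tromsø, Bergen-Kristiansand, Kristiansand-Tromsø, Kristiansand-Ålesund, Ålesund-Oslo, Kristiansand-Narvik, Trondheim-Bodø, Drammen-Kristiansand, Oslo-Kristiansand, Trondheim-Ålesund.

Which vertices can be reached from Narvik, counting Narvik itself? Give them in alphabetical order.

Ålesund, Bergen, Bodø, Drammen, Hamar, Kristiansand, Narvik, Oslo, Stavanger, Tromsø, Trondheim

Start at Narvik.
Its neighbours: Drammen, Kristiansand, Trondheim.
Then their neighbours: Ålesund, Bergen, Bodø, Hamar, Oslo, Stavanger, Tromsø.
Every vertex is now reached.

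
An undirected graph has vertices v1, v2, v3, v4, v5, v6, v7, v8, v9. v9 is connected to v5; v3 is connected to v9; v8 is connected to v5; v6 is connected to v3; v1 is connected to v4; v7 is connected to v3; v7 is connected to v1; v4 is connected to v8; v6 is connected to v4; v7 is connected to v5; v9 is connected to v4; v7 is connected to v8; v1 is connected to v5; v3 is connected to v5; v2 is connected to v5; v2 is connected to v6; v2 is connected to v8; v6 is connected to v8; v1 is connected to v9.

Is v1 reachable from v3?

Yes

Explore from v3.
Distance 1: reach v5, v6, v7, v9.
Distance 2: reach v1, v2, v4, v8.
Found v1.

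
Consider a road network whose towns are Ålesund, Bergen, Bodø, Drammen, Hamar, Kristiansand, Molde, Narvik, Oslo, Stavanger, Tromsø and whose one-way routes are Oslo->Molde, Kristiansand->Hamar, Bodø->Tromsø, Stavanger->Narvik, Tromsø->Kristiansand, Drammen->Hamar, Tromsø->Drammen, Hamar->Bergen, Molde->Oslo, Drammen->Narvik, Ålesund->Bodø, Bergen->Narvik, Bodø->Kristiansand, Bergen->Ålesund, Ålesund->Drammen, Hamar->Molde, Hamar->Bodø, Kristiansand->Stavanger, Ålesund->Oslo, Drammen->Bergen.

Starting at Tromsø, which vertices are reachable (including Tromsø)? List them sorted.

Ålesund, Bergen, Bodø, Drammen, Hamar, Kristiansand, Molde, Narvik, Oslo, Stavanger, Tromsø

Start at Tromsø.
Its neighbours: Drammen, Kristiansand.
Then their neighbours: Bergen, Hamar, Narvik, Stavanger.
Then next layer: Ålesund, Bodø, Molde.
Then next layer: Oslo.
Every vertex is now reached.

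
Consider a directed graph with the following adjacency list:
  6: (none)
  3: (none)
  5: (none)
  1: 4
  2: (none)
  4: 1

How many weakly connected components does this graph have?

5

From 1: component {1, 4}.
From 2: component {2}.
From 3: component {3}.
From 5: component {5}.
From 6: component {6}.
That's 5 components.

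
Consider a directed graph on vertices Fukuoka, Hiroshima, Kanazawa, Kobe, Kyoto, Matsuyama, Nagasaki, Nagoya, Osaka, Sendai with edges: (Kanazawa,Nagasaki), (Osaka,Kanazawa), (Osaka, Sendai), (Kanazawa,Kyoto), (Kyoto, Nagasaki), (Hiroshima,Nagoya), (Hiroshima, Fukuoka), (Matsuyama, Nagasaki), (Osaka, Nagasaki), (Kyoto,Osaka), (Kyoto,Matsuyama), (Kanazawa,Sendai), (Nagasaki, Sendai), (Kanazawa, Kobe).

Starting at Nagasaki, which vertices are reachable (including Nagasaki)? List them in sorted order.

Nagasaki, Sendai

Start at Nagasaki.
Its neighbours: Sendai.
Nothing further is reachable.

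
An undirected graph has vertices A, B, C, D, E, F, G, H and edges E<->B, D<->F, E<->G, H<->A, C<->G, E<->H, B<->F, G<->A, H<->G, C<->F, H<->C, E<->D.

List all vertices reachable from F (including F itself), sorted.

A, B, C, D, E, F, G, H

Start at F.
Its neighbours: B, C, D.
Then their neighbours: E, G, H.
Then next layer: A.
Every vertex is now reached.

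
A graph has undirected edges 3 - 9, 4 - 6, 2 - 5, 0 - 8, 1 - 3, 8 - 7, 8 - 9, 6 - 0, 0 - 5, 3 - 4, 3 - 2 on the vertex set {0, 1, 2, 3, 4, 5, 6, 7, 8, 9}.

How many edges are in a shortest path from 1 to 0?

4

Distance 0: 1.
Distance 1: 3.
Distance 2: 2, 4, 9.
Distance 3: 5, 6, 8.
Distance 4: 0, 7 — contains 0.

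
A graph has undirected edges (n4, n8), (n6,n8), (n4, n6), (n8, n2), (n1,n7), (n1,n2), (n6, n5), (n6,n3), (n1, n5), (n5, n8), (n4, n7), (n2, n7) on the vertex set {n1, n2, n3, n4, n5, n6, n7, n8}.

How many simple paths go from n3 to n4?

13

n3–n6–n4
n3–n6–n5–n1–n2–n7–n4
n3–n6–n5–n1–n2–n8–n4
n3–n6–n5–n1–n7–n2–n8–n4
n3–n6–n5–n1–n7–n4
n3–n6–n5–n8–n2–n1–n7–n4
n3–n6–n5–n8–n2–n7–n4
n3–n6–n5–n8–n4
n3–n6–n8–n2–n1–n7–n4
n3–n6–n8–n2–n7–n4
n3–n6–n8–n4
n3–n6–n8–n5–n1–n2–n7–n4
n3–n6–n8–n5–n1–n7–n4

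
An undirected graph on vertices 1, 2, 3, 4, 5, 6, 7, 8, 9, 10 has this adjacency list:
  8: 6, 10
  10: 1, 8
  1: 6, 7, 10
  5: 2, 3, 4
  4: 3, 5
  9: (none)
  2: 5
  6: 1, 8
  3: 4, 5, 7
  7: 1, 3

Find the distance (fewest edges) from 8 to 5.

5

Distance 0: 8.
Distance 1: 6, 10.
Distance 2: 1.
Distance 3: 7.
Distance 4: 3.
Distance 5: 4, 5 — contains 5.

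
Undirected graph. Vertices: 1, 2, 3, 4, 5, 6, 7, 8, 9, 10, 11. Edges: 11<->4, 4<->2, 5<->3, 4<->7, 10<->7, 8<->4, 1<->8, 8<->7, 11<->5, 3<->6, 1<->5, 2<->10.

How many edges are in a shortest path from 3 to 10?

5

Distance 0: 3.
Distance 1: 5, 6.
Distance 2: 1, 11.
Distance 3: 4, 8.
Distance 4: 2, 7.
Distance 5: 10 — contains 10.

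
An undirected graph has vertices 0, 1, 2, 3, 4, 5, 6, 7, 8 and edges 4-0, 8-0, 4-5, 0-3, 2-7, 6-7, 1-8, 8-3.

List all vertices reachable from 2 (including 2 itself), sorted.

2, 6, 7

Start at 2.
Its neighbours: 7.
Then their neighbours: 6.
Nothing further is reachable.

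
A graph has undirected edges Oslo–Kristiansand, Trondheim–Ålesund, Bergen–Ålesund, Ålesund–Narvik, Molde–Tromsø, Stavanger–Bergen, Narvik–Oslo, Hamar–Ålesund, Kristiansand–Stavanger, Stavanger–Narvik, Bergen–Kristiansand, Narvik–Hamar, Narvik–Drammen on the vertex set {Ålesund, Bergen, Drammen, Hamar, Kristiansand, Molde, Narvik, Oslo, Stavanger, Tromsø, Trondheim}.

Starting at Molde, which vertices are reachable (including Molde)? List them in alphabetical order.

Molde, Tromsø

Start at Molde.
Its neighbours: Tromsø.
Nothing further is reachable.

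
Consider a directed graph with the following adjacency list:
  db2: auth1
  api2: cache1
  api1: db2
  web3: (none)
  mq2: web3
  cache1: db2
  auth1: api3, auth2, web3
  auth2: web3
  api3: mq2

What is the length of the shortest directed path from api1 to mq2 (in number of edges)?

Distance 0: api1.
Distance 1: db2.
Distance 2: auth1.
Distance 3: api3, auth2, web3.
Distance 4: mq2 — contains mq2.

4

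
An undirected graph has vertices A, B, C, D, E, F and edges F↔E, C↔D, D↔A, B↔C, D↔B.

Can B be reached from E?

No

Explore from E.
Distance 1: reach F.
The search is exhausted without reaching B; it lies in a different component.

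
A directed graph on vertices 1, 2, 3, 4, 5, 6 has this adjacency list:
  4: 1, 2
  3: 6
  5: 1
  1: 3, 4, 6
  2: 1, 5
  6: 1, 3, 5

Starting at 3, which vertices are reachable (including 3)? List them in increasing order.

1, 2, 3, 4, 5, 6

Start at 3.
Its neighbours: 6.
Then their neighbours: 1, 5.
Then next layer: 4.
Then next layer: 2.
Every vertex is now reached.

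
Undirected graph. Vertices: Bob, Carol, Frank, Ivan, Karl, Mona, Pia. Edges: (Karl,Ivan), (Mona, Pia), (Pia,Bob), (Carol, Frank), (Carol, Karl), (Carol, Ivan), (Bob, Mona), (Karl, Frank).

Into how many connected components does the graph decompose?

2

From Bob: component {Bob, Mona, Pia}.
From Carol: component {Carol, Frank, Ivan, Karl}.
That's 2 components.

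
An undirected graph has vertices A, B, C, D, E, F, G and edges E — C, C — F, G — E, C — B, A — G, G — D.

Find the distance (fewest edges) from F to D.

4

Distance 0: F.
Distance 1: C.
Distance 2: B, E.
Distance 3: G.
Distance 4: A, D — contains D.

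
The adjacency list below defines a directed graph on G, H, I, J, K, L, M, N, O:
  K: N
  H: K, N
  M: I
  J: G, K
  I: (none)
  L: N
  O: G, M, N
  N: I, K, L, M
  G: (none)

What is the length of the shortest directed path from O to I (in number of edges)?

2

Distance 0: O.
Distance 1: G, M, N.
Distance 2: I, K, L — contains I.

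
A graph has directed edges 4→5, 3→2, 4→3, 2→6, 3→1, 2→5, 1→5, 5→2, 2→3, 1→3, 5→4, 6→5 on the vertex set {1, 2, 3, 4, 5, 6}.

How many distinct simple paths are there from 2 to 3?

2→3
2→5→4→3
2→6→5→4→3

3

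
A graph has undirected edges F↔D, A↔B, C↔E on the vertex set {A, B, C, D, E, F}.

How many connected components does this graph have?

3

From A: component {A, B}.
From C: component {C, E}.
From D: component {D, F}.
That's 3 components.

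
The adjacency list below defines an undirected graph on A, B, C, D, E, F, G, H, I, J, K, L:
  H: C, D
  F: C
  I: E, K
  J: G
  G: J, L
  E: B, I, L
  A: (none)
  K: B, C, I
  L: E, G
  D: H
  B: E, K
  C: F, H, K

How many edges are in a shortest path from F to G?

Distance 0: F.
Distance 1: C.
Distance 2: H, K.
Distance 3: B, D, I.
Distance 4: E.
Distance 5: L.
Distance 6: G — contains G.

6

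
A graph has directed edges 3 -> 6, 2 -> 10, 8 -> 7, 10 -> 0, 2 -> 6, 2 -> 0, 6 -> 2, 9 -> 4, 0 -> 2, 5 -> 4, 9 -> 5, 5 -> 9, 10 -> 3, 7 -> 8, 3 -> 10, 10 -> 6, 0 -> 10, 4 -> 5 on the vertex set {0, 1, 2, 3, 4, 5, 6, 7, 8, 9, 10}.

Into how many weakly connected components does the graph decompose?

From 0: component {0, 2, 3, 6, 10}.
From 1: component {1}.
From 4: component {4, 5, 9}.
From 7: component {7, 8}.
That's 4 components.

4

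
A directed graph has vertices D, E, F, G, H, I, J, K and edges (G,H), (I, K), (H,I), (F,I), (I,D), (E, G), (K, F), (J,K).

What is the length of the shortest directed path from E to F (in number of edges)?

Distance 0: E.
Distance 1: G.
Distance 2: H.
Distance 3: I.
Distance 4: D, K.
Distance 5: F — contains F.

5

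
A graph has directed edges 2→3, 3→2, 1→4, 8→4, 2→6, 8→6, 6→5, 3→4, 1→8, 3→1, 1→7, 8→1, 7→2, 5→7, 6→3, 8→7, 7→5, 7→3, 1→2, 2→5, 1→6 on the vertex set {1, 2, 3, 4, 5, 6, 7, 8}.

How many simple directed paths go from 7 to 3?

3

7→2→3
7→2→6→3
7→3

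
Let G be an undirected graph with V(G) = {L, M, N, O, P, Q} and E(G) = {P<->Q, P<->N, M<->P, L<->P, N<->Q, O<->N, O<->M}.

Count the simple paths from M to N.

M–O–N
M–P–N
M–P–Q–N

3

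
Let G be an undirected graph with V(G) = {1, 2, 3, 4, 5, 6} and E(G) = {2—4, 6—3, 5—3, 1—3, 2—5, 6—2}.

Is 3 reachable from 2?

Explore from 2.
Distance 1: reach 4, 5, 6.
Distance 2: reach 3.
Found 3.

Yes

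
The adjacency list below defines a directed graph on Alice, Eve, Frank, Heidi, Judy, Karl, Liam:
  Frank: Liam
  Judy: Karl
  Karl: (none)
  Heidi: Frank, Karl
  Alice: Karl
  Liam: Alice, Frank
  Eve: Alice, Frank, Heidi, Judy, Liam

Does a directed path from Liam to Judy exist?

Explore from Liam.
Distance 1: reach Alice, Frank.
Distance 2: reach Karl.
The search from Liam is exhausted; no directed path reaches Judy.

No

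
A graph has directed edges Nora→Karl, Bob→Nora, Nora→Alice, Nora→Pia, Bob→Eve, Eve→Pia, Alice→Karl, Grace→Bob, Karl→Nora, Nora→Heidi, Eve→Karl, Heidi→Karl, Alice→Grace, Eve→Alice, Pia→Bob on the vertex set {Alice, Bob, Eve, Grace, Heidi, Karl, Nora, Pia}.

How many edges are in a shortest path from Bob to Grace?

3

Distance 0: Bob.
Distance 1: Eve, Nora.
Distance 2: Alice, Heidi, Karl, Pia.
Distance 3: Grace — contains Grace.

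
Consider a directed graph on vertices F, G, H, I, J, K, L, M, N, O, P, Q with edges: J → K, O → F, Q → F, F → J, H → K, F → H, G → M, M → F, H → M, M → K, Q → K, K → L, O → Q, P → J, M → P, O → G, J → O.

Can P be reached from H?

Yes

Explore from H.
Distance 1: reach K, M.
Distance 2: reach F, L, P.
Found P.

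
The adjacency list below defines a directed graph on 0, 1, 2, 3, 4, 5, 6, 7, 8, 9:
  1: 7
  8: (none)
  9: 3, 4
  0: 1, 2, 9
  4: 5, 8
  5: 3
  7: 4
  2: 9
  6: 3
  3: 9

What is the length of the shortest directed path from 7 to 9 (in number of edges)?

Distance 0: 7.
Distance 1: 4.
Distance 2: 5, 8.
Distance 3: 3.
Distance 4: 9 — contains 9.

4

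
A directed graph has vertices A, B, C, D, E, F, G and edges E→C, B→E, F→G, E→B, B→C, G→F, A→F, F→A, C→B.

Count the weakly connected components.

3

From A: component {A, F, G}.
From B: component {B, C, E}.
From D: component {D}.
That's 3 components.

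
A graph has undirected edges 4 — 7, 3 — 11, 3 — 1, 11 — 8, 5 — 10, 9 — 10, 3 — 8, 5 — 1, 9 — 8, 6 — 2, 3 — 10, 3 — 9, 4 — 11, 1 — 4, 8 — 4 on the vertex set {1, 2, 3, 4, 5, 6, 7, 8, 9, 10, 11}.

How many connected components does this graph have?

From 1: component {1, 3, 4, 5, 7, 8, 9, 10, 11}.
From 2: component {2, 6}.
That's 2 components.

2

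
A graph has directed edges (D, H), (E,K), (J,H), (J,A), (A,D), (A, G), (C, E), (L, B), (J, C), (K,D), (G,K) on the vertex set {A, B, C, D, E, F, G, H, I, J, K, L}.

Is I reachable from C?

No

Explore from C.
Distance 1: reach E.
Distance 2: reach K.
Distance 3: reach D.
Distance 4: reach H.
The search from C is exhausted; no directed path reaches I.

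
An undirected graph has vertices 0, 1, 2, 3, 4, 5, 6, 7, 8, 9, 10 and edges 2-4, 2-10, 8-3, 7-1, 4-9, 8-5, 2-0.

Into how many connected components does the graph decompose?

From 0: component {0, 2, 4, 9, 10}.
From 1: component {1, 7}.
From 3: component {3, 5, 8}.
From 6: component {6}.
That's 4 components.

4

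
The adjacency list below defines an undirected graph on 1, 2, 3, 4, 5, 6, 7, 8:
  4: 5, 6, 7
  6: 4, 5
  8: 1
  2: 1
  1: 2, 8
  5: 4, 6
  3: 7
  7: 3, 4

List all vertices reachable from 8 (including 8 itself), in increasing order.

Start at 8.
Its neighbours: 1.
Then their neighbours: 2.
Nothing further is reachable.

1, 2, 8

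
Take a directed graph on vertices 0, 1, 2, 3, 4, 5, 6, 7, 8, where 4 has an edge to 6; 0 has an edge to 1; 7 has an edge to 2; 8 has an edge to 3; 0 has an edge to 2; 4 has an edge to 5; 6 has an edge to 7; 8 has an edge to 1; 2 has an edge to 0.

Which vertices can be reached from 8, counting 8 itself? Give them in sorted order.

1, 3, 8

Start at 8.
Its neighbours: 1, 3.
Nothing further is reachable.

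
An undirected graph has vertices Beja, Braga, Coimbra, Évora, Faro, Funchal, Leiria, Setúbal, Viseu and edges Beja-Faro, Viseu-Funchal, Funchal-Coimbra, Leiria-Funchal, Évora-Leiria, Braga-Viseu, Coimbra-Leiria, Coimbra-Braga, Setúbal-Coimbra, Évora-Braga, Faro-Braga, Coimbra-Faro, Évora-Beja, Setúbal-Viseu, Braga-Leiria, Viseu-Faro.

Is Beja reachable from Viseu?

Explore from Viseu.
Distance 1: reach Braga, Faro, Funchal, Setúbal.
Distance 2: reach Beja, Coimbra, Évora, Leiria.
Found Beja.

Yes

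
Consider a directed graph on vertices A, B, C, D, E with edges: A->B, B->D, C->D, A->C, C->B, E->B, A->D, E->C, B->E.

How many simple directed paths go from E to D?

E→B→D
E→C→B→D
E→C→D

3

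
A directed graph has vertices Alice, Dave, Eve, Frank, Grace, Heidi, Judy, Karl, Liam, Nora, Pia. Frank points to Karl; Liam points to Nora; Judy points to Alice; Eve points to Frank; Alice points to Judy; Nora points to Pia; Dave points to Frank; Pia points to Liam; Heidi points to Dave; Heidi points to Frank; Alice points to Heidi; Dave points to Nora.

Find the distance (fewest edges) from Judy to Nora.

4

Distance 0: Judy.
Distance 1: Alice.
Distance 2: Heidi.
Distance 3: Dave, Frank.
Distance 4: Karl, Nora — contains Nora.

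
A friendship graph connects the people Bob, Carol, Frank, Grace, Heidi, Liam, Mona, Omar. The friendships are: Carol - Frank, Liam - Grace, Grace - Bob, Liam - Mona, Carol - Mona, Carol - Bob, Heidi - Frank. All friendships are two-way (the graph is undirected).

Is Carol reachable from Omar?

Omar has no edges, so nothing is reachable from it.

No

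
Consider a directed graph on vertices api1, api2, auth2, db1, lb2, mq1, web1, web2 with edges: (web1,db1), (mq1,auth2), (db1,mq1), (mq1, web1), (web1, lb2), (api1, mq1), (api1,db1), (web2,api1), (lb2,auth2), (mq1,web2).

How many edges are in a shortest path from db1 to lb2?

3

Distance 0: db1.
Distance 1: mq1.
Distance 2: auth2, web1, web2.
Distance 3: api1, lb2 — contains lb2.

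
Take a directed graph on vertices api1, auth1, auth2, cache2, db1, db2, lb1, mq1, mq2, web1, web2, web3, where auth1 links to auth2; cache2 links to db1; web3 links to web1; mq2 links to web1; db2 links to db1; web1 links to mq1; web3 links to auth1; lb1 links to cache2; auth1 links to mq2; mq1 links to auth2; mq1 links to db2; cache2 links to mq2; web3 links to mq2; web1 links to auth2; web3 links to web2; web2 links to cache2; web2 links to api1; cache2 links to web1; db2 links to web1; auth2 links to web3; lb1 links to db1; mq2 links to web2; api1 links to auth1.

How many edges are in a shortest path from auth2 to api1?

3

Distance 0: auth2.
Distance 1: web3.
Distance 2: auth1, mq2, web1, web2.
Distance 3: api1, cache2, mq1 — contains api1.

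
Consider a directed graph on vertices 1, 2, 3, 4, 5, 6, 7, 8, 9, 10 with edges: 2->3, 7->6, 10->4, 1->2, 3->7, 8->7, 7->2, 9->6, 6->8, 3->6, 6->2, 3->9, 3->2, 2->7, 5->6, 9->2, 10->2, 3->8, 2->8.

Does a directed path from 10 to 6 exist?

Yes

Explore from 10.
Distance 1: reach 2, 4.
Distance 2: reach 3, 7, 8.
Distance 3: reach 6, 9.
Found 6.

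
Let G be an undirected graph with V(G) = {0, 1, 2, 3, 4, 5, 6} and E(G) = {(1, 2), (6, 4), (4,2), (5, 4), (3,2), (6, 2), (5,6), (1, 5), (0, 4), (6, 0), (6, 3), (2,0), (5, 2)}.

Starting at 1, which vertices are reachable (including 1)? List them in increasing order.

0, 1, 2, 3, 4, 5, 6

Start at 1.
Its neighbours: 2, 5.
Then their neighbours: 0, 3, 4, 6.
Every vertex is now reached.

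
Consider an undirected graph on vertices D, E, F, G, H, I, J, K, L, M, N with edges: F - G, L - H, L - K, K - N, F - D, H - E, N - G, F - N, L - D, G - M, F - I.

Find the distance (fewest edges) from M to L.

Distance 0: M.
Distance 1: G.
Distance 2: F, N.
Distance 3: D, I, K.
Distance 4: L — contains L.

4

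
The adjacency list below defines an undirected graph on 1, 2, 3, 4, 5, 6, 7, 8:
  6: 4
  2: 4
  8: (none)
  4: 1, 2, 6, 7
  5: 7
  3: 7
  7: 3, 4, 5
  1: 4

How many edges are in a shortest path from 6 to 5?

Distance 0: 6.
Distance 1: 4.
Distance 2: 1, 2, 7.
Distance 3: 3, 5 — contains 5.

3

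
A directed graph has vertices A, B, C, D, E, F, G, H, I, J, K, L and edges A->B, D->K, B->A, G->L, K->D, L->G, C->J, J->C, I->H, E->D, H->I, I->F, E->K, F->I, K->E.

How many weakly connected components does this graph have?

From A: component {A, B}.
From C: component {C, J}.
From D: component {D, E, K}.
From F: component {F, H, I}.
From G: component {G, L}.
That's 5 components.

5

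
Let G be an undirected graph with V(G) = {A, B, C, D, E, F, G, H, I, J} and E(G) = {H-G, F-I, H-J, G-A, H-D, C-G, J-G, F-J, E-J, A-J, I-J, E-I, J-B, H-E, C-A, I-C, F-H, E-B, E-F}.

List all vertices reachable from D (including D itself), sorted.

A, B, C, D, E, F, G, H, I, J

Start at D.
Its neighbours: H.
Then their neighbours: E, F, G, J.
Then next layer: A, B, C, I.
Every vertex is now reached.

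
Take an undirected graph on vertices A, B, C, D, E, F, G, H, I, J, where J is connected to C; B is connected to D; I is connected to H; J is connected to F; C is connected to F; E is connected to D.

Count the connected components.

From A: component {A}.
From B: component {B, D, E}.
From C: component {C, F, J}.
From G: component {G}.
From H: component {H, I}.
That's 5 components.

5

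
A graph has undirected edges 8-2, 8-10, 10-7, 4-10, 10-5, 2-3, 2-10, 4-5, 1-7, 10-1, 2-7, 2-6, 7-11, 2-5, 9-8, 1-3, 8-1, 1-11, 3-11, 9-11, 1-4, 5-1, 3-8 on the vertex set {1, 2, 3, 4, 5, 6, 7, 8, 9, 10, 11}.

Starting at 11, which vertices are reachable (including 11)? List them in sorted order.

1, 2, 3, 4, 5, 6, 7, 8, 9, 10, 11

Start at 11.
Its neighbours: 1, 3, 7, 9.
Then their neighbours: 2, 4, 5, 8, 10.
Then next layer: 6.
Every vertex is now reached.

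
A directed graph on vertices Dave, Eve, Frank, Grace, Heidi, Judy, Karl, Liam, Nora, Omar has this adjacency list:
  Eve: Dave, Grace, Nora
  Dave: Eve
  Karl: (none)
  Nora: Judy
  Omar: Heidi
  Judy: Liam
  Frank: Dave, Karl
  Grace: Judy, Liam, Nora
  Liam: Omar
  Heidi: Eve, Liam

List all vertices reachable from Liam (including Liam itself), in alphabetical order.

Dave, Eve, Grace, Heidi, Judy, Liam, Nora, Omar

Start at Liam.
Its neighbours: Omar.
Then their neighbours: Heidi.
Then next layer: Eve.
Then next layer: Dave, Grace, Nora.
Then next layer: Judy.
Nothing further is reachable.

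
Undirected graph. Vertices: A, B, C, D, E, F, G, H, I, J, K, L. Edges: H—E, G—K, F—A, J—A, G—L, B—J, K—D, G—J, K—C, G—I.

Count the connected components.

2

From A: component {A, B, C, D, F, G, I, J, K, L}.
From E: component {E, H}.
That's 2 components.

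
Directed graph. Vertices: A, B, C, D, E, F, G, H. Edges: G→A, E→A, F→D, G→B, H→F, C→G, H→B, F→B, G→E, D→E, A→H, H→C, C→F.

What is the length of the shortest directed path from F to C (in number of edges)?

Distance 0: F.
Distance 1: B, D.
Distance 2: E.
Distance 3: A.
Distance 4: H.
Distance 5: C — contains C.

5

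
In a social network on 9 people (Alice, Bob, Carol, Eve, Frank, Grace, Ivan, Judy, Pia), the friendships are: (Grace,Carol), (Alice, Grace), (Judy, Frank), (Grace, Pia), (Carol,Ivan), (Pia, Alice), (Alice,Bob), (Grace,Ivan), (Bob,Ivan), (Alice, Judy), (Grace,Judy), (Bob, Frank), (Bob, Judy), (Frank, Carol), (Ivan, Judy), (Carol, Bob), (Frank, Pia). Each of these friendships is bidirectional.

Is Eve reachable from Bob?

Explore from Bob.
Distance 1: reach Alice, Carol, Frank, Ivan, Judy.
Distance 2: reach Grace, Pia.
The search is exhausted without reaching Eve; it lies in a different component.

No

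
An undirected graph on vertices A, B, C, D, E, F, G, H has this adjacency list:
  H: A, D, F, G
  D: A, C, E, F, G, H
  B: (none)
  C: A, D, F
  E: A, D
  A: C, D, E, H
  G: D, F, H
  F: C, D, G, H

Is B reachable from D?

No

Explore from D.
Distance 1: reach A, C, E, F, G, H.
The search is exhausted without reaching B; it lies in a different component.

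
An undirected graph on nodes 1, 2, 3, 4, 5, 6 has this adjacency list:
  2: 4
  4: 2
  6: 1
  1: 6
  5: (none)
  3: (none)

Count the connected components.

4

From 1: component {1, 6}.
From 2: component {2, 4}.
From 3: component {3}.
From 5: component {5}.
That's 4 components.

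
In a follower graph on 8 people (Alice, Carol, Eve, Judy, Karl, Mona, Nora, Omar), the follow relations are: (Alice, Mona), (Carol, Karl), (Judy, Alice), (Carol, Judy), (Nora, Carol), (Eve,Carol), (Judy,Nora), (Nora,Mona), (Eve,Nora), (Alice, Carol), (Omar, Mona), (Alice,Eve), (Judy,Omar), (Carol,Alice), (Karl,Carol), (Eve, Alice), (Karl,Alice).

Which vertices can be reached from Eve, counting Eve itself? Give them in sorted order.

Start at Eve.
Its neighbours: Alice, Carol, Nora.
Then their neighbours: Judy, Karl, Mona.
Then next layer: Omar.
Every vertex is now reached.

Alice, Carol, Eve, Judy, Karl, Mona, Nora, Omar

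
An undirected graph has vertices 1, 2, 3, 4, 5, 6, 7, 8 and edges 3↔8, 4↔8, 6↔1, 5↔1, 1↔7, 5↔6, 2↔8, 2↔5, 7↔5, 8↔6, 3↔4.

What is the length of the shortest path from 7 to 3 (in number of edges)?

Distance 0: 7.
Distance 1: 1, 5.
Distance 2: 2, 6.
Distance 3: 8.
Distance 4: 3, 4 — contains 3.

4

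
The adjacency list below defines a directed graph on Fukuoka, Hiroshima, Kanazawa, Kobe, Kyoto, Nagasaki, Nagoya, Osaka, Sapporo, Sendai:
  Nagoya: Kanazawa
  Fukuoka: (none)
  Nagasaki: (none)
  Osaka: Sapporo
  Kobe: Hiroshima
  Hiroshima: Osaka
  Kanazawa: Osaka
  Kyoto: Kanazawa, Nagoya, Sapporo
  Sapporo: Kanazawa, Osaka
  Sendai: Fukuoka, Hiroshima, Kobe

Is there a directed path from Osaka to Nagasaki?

Explore from Osaka.
Distance 1: reach Sapporo.
Distance 2: reach Kanazawa.
The search from Osaka is exhausted; no directed path reaches Nagasaki.

No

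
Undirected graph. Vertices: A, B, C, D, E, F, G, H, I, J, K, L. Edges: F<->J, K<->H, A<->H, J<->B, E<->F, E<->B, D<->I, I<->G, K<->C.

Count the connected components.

From A: component {A, C, H, K}.
From B: component {B, E, F, J}.
From D: component {D, G, I}.
From L: component {L}.
That's 4 components.

4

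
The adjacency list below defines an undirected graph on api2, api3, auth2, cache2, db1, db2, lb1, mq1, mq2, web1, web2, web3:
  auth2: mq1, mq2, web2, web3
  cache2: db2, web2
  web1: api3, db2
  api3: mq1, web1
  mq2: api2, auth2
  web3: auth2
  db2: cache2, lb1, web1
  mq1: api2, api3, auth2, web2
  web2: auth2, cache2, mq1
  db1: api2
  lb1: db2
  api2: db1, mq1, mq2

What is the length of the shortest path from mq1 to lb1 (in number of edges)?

Distance 0: mq1.
Distance 1: api2, api3, auth2, web2.
Distance 2: cache2, db1, mq2, web1, web3.
Distance 3: db2.
Distance 4: lb1 — contains lb1.

4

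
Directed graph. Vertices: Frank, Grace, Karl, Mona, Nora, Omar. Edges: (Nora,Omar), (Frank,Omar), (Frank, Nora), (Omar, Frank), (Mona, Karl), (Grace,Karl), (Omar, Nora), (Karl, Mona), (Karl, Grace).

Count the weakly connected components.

From Frank: component {Frank, Nora, Omar}.
From Grace: component {Grace, Karl, Mona}.
That's 2 components.

2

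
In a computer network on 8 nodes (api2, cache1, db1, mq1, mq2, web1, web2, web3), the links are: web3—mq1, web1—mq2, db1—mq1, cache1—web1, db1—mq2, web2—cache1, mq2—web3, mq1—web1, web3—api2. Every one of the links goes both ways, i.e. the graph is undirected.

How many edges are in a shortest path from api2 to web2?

5

Distance 0: api2.
Distance 1: web3.
Distance 2: mq1, mq2.
Distance 3: db1, web1.
Distance 4: cache1.
Distance 5: web2 — contains web2.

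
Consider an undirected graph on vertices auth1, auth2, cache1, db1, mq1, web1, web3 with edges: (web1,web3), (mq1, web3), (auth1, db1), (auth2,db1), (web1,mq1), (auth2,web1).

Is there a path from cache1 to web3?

cache1 has no edges, so nothing is reachable from it.

No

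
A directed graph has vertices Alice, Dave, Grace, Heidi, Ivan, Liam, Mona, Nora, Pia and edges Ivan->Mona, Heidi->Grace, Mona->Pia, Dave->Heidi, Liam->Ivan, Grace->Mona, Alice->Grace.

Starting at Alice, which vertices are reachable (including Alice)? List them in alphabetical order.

Alice, Grace, Mona, Pia

Start at Alice.
Its neighbours: Grace.
Then their neighbours: Mona.
Then next layer: Pia.
Nothing further is reachable.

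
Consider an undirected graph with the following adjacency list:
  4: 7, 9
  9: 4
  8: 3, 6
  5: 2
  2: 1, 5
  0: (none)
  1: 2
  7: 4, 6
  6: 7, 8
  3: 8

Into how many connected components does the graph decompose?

From 0: component {0}.
From 1: component {1, 2, 5}.
From 3: component {3, 4, 6, 7, 8, 9}.
That's 3 components.

3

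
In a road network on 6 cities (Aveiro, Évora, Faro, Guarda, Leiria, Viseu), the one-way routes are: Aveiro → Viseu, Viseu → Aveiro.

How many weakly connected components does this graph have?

From Aveiro: component {Aveiro, Viseu}.
From Évora: component {Évora}.
From Faro: component {Faro}.
From Guarda: component {Guarda}.
From Leiria: component {Leiria}.
That's 5 components.

5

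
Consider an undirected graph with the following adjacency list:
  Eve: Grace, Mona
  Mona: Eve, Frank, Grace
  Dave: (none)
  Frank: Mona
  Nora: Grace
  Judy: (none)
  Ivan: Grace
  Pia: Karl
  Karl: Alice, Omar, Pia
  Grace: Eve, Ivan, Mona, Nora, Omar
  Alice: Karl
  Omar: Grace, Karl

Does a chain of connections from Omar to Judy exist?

No

Explore from Omar.
Distance 1: reach Grace, Karl.
Distance 2: reach Alice, Eve, Ivan, Mona, Nora, Pia.
Distance 3: reach Frank.
The search is exhausted without reaching Judy; it lies in a different component.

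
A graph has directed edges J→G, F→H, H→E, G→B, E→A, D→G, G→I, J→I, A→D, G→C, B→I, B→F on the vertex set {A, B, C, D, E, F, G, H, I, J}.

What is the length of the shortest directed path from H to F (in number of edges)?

Distance 0: H.
Distance 1: E.
Distance 2: A.
Distance 3: D.
Distance 4: G.
Distance 5: B, C, I.
Distance 6: F — contains F.

6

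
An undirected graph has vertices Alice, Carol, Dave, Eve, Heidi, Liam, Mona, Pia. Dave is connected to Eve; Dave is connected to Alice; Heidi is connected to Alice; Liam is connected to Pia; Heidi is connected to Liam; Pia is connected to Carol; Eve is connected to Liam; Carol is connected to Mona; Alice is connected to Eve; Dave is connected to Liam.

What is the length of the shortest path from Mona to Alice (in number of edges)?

5

Distance 0: Mona.
Distance 1: Carol.
Distance 2: Pia.
Distance 3: Liam.
Distance 4: Dave, Eve, Heidi.
Distance 5: Alice — contains Alice.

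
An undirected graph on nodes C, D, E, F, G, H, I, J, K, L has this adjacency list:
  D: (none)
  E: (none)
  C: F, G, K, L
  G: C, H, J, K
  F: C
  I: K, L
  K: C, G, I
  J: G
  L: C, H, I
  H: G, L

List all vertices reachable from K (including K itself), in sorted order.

Start at K.
Its neighbours: C, G, I.
Then their neighbours: F, H, J, L.
Nothing further is reachable.

C, F, G, H, I, J, K, L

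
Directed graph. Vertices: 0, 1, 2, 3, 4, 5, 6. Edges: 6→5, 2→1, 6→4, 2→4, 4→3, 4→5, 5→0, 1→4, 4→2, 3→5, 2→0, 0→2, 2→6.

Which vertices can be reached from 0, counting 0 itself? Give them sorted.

0, 1, 2, 3, 4, 5, 6

Start at 0.
Its neighbours: 2.
Then their neighbours: 1, 4, 6.
Then next layer: 3, 5.
Every vertex is now reached.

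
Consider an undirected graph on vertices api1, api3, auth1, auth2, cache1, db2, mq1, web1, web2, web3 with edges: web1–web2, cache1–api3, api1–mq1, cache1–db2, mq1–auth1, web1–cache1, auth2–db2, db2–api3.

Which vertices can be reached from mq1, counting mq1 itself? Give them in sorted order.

api1, auth1, mq1

Start at mq1.
Its neighbours: api1, auth1.
Nothing further is reachable.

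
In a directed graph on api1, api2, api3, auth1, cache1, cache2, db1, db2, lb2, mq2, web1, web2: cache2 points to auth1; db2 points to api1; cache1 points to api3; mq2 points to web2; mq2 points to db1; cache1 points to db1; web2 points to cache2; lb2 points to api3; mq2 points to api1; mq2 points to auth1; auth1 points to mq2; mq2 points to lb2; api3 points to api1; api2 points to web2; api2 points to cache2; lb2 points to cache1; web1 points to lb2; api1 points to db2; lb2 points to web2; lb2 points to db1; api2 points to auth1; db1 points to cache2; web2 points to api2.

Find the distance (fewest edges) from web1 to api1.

3

Distance 0: web1.
Distance 1: lb2.
Distance 2: api3, cache1, db1, web2.
Distance 3: api1, api2, cache2 — contains api1.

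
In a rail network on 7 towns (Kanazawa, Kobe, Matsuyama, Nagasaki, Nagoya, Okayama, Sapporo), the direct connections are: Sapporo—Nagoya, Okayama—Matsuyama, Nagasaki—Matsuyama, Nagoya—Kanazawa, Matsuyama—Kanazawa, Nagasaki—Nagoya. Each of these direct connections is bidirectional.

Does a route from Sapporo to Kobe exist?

No

Explore from Sapporo.
Distance 1: reach Nagoya.
Distance 2: reach Kanazawa, Nagasaki.
Distance 3: reach Matsuyama.
Distance 4: reach Okayama.
The search is exhausted without reaching Kobe; it lies in a different component.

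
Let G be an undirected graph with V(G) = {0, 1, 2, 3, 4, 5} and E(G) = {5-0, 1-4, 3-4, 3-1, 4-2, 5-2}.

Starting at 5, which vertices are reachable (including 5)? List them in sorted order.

Start at 5.
Its neighbours: 0, 2.
Then their neighbours: 4.
Then next layer: 1, 3.
Every vertex is now reached.

0, 1, 2, 3, 4, 5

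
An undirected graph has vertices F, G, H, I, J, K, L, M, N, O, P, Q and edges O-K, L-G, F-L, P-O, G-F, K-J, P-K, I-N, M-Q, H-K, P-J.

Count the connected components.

From F: component {F, G, L}.
From H: component {H, J, K, O, P}.
From I: component {I, N}.
From M: component {M, Q}.
That's 4 components.

4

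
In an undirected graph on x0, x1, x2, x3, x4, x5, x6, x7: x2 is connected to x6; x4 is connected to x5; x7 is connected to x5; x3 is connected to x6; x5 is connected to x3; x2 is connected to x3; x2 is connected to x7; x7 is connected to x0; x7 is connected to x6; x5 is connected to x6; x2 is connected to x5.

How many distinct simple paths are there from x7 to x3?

15

x7–x2–x3
x7–x2–x5–x3
x7–x2–x5–x6–x3
x7–x2–x6–x3
x7–x2–x6–x5–x3
x7–x5–x2–x3
x7–x5–x2–x6–x3
x7–x5–x3
x7–x5–x6–x2–x3
x7–x5–x6–x3
x7–x6–x2–x3
x7–x6–x2–x5–x3
x7–x6–x3
x7–x6–x5–x2–x3
x7–x6–x5–x3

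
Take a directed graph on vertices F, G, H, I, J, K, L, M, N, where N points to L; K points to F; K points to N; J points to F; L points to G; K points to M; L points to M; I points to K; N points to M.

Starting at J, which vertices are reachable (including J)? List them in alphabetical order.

Start at J.
Its neighbours: F.
Nothing further is reachable.

F, J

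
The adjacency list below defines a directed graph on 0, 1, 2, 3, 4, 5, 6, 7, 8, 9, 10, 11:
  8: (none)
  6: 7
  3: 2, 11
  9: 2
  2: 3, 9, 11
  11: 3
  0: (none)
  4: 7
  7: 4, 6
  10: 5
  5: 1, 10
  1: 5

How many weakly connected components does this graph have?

5

From 0: component {0}.
From 1: component {1, 5, 10}.
From 2: component {2, 3, 9, 11}.
From 4: component {4, 6, 7}.
From 8: component {8}.
That's 5 components.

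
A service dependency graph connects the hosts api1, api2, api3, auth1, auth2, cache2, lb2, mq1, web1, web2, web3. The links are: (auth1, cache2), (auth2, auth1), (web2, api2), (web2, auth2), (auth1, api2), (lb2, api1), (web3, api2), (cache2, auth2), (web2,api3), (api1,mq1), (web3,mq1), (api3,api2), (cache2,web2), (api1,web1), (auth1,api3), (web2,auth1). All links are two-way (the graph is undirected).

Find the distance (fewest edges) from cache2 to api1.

Distance 0: cache2.
Distance 1: auth1, auth2, web2.
Distance 2: api2, api3.
Distance 3: web3.
Distance 4: mq1.
Distance 5: api1 — contains api1.

5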